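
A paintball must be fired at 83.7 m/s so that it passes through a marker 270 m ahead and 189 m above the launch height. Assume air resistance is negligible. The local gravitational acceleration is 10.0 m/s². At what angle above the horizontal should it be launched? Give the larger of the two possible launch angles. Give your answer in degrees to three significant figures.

76.1°

Trajectory: y = x tanθ − g x² (1 + tan²θ)/(2v₀²). With x = 270, y = 189, v₀ = 83.7, g = 10.0:
52.03 tan²θ − 270 tanθ + (241.0) = 0.
tanθ = [270 ± √(270² − 4 × 52.03 × (241.0))] / (2 × 52.03) = (270 ± 150.8) / 104.1, giving tanθ = 1.146 or 4.044.
θ = 48.88° or 76.11°; the larger is 76.11°.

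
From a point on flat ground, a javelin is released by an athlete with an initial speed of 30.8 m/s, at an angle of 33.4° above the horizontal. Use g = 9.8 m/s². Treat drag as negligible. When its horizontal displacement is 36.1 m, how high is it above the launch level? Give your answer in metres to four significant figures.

Components: vₓ = 30.80 cos 33.4° = 25.71 m/s, v_y0 = 30.80 sin 33.4° = 16.95 m/s.
x = vₓ t ⇒ t = 36.1/25.71 = 1.404 s.
Height: y = v_y0 t − ½ g t² = 16.95 × 1.404 − 4.900 × 1.404² = 23.80 − 9.658 = 14.15 m.

14.15 m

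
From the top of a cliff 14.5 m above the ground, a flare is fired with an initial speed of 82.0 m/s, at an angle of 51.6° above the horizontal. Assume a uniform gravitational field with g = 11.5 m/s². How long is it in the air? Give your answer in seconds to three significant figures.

vₓ = 82.00 cos 51.6° = 50.93 m/s; v_y0 = 82.00 sin 51.6° = 64.26 m/s.
The projectile lands when y = 14.5 + (64.26) t − ½·11.5·t² = 0. Positive root: t = (64.26 + √(64.26² + 2·11.5·14.5)) / 11.5 = (64.26 + 66.81) / 11.5 = 11.40 s.

11.4 s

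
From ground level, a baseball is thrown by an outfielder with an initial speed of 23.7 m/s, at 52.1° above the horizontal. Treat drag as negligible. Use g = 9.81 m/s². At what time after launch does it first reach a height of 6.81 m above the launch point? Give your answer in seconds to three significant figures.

0.408 s

Components: vₓ = 23.70 cos 52.1° = 14.56 m/s, v_y0 = 23.70 sin 52.1° = 18.70 m/s.
Set y = v_y0 t − ½ g t² = 6.81: 4.905 t² − 18.70 t + 6.81 = 0.
Quadratic formula: t = (18.70 ± √216.13) / 9.81 = (18.70 ± 14.70) / 9.81 → t = 0.4078 s or 3.405 s.
The first (ascending) time is 0.4078 s.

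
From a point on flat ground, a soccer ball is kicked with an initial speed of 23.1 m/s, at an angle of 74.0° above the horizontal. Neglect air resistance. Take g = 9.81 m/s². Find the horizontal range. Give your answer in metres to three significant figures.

Horizontal component vₓ = 23.10 cos 74.0° = 6.367 m/s; vertical v_y0 = 23.10 sin 74.0° = 22.21 m/s.
Time aloft: T = 2 v_y0 / g = 2 × 22.21 / 9.81 = 4.527 s.
Range: R = vₓ T = 6.367 × 4.527 = 28.82 m.

28.8 m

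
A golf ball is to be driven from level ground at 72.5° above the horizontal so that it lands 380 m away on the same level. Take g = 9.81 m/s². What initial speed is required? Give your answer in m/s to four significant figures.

On level ground R = v₀² sin 2θ / g ⇒ v₀ = √(gR / sin 2θ).
v₀ = √(9.81 × 380 / sin 145.0°) = √(3728 / 0.5736) = √6499.2 = 80.62 m/s.

80.62 m/s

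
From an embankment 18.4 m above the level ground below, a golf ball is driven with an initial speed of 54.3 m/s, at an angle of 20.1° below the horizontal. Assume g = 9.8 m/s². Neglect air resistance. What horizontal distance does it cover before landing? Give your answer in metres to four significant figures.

vₓ = 54.30 cos 20.1° = 50.99 m/s; v_y0 = −18.66 m/s (downward).
Vertical motion (up positive, ground at y = 0): 4.900 t² − (−18.66) t − 18.4 = 0, so t = (−18.66 + √(18.66² + 2·9.80·18.4)) / 9.80 = (−18.66 + 26.62) / 9.80 = 0.8126 s.
Horizontal distance: R = vₓ t = 50.99 × 0.8126 = 41.44 m.

41.44 m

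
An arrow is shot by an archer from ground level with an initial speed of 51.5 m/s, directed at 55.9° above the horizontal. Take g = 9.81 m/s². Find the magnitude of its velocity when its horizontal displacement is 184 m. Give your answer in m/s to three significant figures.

35.1 m/s

vₓ = 51.50 cos 55.9° = 28.87 m/s; v_y0 = 51.50 sin 55.9° = 42.65 m/s.
At x = 184 m, t = x/vₓ = 184/28.87 = 6.373 s.
Vertical velocity there: v_y = v_y0 − g t = 42.65 − 9.81 × 6.373 = −19.87 m/s.
Speed: √(vₓ² + v_y²) = √(28.87² + 19.87²) = 35.05 m/s.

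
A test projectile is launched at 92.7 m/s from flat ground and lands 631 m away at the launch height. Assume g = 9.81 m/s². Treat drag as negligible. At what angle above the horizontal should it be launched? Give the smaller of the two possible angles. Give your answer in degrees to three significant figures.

From R = (v₀²/g) sin 2θ: sin 2θ = 9.81 × 631 / 8593.3 = 0.7203.
2θ = 46.08° or 180° − 46.08° = 133.9°, so θ = 23.04° or 66.96°.
The smaller angle is 23.04°.

23.0°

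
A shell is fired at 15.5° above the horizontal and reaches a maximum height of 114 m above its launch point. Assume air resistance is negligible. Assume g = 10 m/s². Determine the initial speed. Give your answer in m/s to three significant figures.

At the peak v_y = 0, so v_y0 = √(2gH) = √(2 × 10.0 × 114) = 47.75 m/s.
v_y0 = v₀ sin θ ⇒ v₀ = 47.75 / sin 15.5° = 178.7 m/s.

179 m/s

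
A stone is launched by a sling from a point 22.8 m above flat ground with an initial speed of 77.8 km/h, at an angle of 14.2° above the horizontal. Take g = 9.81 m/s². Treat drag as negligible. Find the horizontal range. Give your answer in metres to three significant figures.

57.9 m

Convert: 77.8 km/h = 77.8/3.6 = 21.61 m/s.
Horizontal component vₓ = 21.61 cos 14.2° = 20.95 m/s; vertical v_y0 = 21.61 sin 14.2° = 5.301 m/s.
With up positive and y = 0 at the ground: y(t) = 22.8 + (5.301) t − 4.905 t². Setting y = 0 and taking the positive root: t = [5.301 + √(5.301² + 2·9.81·22.8)] / 9.81 = (5.301 + 21.80) / 9.81 = 2.763 s.
Horizontal distance: R = vₓ t = 20.95 × 2.763 = 57.89 m.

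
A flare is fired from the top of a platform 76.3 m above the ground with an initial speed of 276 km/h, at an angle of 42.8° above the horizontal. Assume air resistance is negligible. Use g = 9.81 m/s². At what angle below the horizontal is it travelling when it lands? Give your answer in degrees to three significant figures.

Convert: 276 km/h = 276/3.6 = 76.67 m/s.
Resolve: vₓ = 76.67 cos 42.8° = 56.25 m/s and v_y0 = 76.67 sin 42.8° = 52.09 m/s.
Vertical motion (up positive, ground at y = 0): 4.905 t² − (52.09) t − 76.3 = 0, so t = (52.09 + √(52.09² + 2·9.81·76.3)) / 9.81 = (52.09 + 64.89) / 9.81 = 11.92 s.
At impact: v_y = v_y0 − g t = −64.89 m/s; vₓ = 56.25 m/s.
Angle below horizontal: arctan(|v_y|/vₓ) = arctan(64.89/56.25) = 49.08°.

49.1°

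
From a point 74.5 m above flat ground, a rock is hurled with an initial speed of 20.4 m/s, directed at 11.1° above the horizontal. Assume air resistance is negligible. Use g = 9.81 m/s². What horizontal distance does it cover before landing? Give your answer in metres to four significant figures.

vₓ = 20.40 cos 11.1° = 20.02 m/s; v_y0 = 20.40 sin 11.1° = 3.927 m/s.
The projectile lands when y = 74.5 + (3.927) t − ½·9.81·t² = 0. Positive root: t = (3.927 + √(3.927² + 2·9.81·74.5)) / 9.81 = (3.927 + 38.43) / 9.81 = 4.318 s.
Horizontal distance: R = vₓ t = 20.02 × 4.318 = 86.44 m.

86.44 m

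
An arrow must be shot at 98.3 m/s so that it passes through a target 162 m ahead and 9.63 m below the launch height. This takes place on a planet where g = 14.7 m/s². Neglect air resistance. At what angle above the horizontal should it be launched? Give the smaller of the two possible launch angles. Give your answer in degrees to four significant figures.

Trajectory: y = x tanθ − g x² (1 + tan²θ)/(2v₀²). With x = 162, y = −9.63, v₀ = 98.3, g = 14.7:
19.96 tan²θ − 162 tanθ + (10.33) = 0.
tanθ = [162 ± √(162² − 4 × 19.96 × (10.33))] / (2 × 19.96) = (162 ± 159.4) / 39.92, giving tanθ = 0.06429 or 8.051.
θ = 3.678° or 82.92°; the smaller is 3.678°.

3.678°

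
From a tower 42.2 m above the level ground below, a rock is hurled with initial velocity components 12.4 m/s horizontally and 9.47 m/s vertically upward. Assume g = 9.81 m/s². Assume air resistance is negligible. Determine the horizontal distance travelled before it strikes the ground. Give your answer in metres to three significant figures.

50.3 m

With up positive and y = 0 at the ground: y(t) = 42.2 + (9.470) t − 4.905 t². Setting y = 0 and taking the positive root: t = [9.470 + √(9.470² + 2·9.81·42.2)] / 9.81 = (9.470 + 30.29) / 9.81 = 4.053 s.
Horizontal distance: R = vₓ t = 12.40 × 4.053 = 50.26 m.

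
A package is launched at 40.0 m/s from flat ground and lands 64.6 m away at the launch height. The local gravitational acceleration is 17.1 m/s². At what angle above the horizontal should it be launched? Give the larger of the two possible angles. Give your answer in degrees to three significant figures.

68.2°

R = v₀² sin 2θ / g gives sin 2θ = gR/v₀² = 17.1·64.6/40.0² = 0.6904.
2θ = 43.66° or 180° − 43.66° = 136.3°, so θ = 21.83° or 68.17°.
The larger angle is 68.17°.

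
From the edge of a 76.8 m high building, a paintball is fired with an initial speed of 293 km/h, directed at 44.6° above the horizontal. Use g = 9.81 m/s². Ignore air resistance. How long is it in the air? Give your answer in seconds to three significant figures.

Convert: 293 km/h = 293/3.6 = 81.39 m/s.
Resolve: vₓ = 81.39 cos 44.6° = 57.95 m/s and v_y0 = 81.39 sin 44.6° = 57.15 m/s.
Vertical motion (up positive, ground at y = 0): 4.905 t² − (57.15) t − 76.8 = 0, so t = (57.15 + √(57.15² + 2·9.81·76.8)) / 9.81 = (57.15 + 69.08) / 9.81 = 12.87 s.

12.9 s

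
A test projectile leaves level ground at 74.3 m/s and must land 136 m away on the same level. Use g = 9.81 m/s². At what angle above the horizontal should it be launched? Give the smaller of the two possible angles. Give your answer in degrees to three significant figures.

6.99°

R = v₀² sin 2θ / g gives sin 2θ = gR/v₀² = 9.81·136/74.3² = 0.2417.
2θ = 13.99° or 180° − 13.99° = 166.0°, so θ = 6.993° or 83.01°.
The smaller angle is 6.993°.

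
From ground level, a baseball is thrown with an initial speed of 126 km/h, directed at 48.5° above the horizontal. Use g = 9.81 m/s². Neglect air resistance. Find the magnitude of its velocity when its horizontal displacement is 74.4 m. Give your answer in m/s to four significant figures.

Convert: 126 km/h = 126/3.6 = 35.00 m/s.
Resolve: vₓ = 35.00 cos 48.5° = 23.19 m/s and v_y0 = 35.00 sin 48.5° = 26.21 m/s.
Time to reach x = 74.4 m: t = x/vₓ = 74.4/23.19 = 3.208 s.
Vertical velocity there: v_y = v_y0 − g t = 26.21 − 9.81 × 3.208 = −5.257 m/s.
Speed: √(vₓ² + v_y²) = √(23.19² + 5.257²) = 23.78 m/s.

23.78 m/s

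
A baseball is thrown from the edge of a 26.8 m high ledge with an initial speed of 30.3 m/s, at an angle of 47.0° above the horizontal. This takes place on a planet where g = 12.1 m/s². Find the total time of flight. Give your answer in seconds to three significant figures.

Components: vₓ = 30.30 cos 47.0° = 20.66 m/s, v_y0 = 30.30 sin 47.0° = 22.16 m/s.
The projectile lands when y = 26.8 + (22.16) t − ½·12.1·t² = 0. Positive root: t = (22.16 + √(22.16² + 2·12.1·26.8)) / 12.1 = (22.16 + 33.76) / 12.1 = 4.621 s.

4.62 s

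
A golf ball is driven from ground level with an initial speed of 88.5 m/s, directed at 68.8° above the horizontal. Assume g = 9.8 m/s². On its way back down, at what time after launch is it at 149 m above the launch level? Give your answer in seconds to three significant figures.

Resolve: vₓ = 88.50 cos 68.8° = 32.00 m/s and v_y0 = 88.50 sin 68.8° = 82.51 m/s.
Set y = v_y0 t − ½ g t² = 149: 4.900 t² − 82.51 t + 149 = 0.
Quadratic formula: t = (82.51 ± √3887.6) / 9.80 = (82.51 ± 62.35) / 9.80 → t = 2.057 s or 14.78 s.
The descending-branch root is 14.78 s.

14.8 s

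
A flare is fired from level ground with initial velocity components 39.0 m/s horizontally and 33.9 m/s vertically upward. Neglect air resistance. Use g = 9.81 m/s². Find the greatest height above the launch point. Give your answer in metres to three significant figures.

58.6 m

Maximum height: H = v_y0² / (2g) = 33.90² / (2 × 9.81) = 58.57 m.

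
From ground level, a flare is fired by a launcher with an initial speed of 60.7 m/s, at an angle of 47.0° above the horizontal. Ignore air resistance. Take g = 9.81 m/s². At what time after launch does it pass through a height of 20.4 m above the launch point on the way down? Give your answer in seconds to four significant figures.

vₓ = 60.70 cos 47.0° = 41.40 m/s; v_y0 = 60.70 sin 47.0° = 44.39 m/s.
Require v_y0 t − ½ g t² = 20.4, i.e. 4.905 t² − 44.39 t + 20.4 = 0.
Quadratic formula: t = (44.39 ± √1570.5) / 9.81 = (44.39 ± 39.63) / 9.81 → t = 0.4856 s or 8.565 s.
The descending-branch root is 8.565 s.

8.565 s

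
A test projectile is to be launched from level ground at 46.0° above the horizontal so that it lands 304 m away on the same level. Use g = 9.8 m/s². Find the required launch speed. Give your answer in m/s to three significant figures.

54.6 m/s

On level ground R = v₀² sin 2θ / g ⇒ v₀ = √(gR / sin 2θ).
v₀ = √(9.80 × 304 / sin 92.00°) = √(2979 / 0.9994) = √2981.0 = 54.60 m/s.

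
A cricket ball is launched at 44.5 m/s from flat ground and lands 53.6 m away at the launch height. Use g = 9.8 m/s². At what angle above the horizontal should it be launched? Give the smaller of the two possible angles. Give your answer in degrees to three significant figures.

Level-ground range R = v₀² sin(2θ)/g ⇒ sin(2θ) = gR/v₀² = 9.80 × 53.6 / 44.5² = 0.2653.
2θ = 15.38° or 180° − 15.38° = 164.6°, so θ = 7.691° or 82.31°.
The smaller angle is 7.691°.

7.69°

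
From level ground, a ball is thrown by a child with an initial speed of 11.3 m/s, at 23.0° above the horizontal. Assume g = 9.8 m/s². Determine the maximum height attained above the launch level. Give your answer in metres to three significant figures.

vₓ = 11.30 cos 23.0° = 10.40 m/s; v_y0 = 11.30 sin 23.0° = 4.415 m/s.
Maximum height: H = v_y0² / (2g) = 4.415² / (2 × 9.80) = 0.9946 m.

0.995 m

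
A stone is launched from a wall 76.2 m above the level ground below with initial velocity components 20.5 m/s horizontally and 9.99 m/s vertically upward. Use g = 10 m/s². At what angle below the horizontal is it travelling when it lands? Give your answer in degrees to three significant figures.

The projectile lands when y = 76.2 + (9.990) t − ½·10.0·t² = 0. Positive root: t = (9.990 + √(9.990² + 2·10.0·76.2)) / 10.0 = (9.990 + 40.30) / 10.0 = 5.029 s.
At impact: v_y = v_y0 − g t = −40.30 m/s; vₓ = 20.50 m/s.
Angle below horizontal: arctan(|v_y|/vₓ) = arctan(40.30/20.50) = 63.04°.

63.0°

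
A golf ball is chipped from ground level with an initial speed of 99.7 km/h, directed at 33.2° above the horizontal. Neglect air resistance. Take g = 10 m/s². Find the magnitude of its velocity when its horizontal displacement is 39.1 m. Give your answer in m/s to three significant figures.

Convert: 99.7 km/h = 99.7/3.6 = 27.69 m/s.
Horizontal component vₓ = 27.69 cos 33.2° = 23.17 m/s; vertical v_y0 = 27.69 sin 33.2° = 15.16 m/s.
Time to reach x = 39.1 m: t = x/vₓ = 39.1/23.17 = 1.687 s.
Vertical velocity there: v_y = v_y0 − g t = 15.16 − 10.0 × 1.687 = −1.708 m/s.
Speed: √(vₓ² + v_y²) = √(23.17² + 1.708²) = 23.24 m/s.

23.2 m/s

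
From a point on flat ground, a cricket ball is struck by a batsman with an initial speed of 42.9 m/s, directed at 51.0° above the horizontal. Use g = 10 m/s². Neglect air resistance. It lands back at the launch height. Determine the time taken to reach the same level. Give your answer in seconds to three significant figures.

6.67 s

vₓ = 42.90 cos 51.0° = 27.00 m/s; v_y0 = 42.90 sin 51.0° = 33.34 m/s.
Landing at launch height ⇒ T = 2 v_y0 / g = 2 × 33.34 / 10.0 = 6.668 s.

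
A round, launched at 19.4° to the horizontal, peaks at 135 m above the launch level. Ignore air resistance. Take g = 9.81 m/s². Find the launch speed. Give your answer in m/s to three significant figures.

155 m/s

At the peak v_y = 0, so v_y0 = √(2gH) = √(2 × 9.81 × 135) = 51.47 m/s.
v_y0 = v₀ sin θ ⇒ v₀ = 51.47 / sin 19.4° = 154.9 m/s.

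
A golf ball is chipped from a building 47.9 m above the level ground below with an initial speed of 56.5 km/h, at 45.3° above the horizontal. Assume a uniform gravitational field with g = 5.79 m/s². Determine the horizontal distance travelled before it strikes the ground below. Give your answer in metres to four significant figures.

Convert: 56.5 km/h = 56.5/3.6 = 15.69 m/s.
Components: vₓ = 15.69 cos 45.3° = 11.04 m/s, v_y0 = 15.69 sin 45.3° = 11.16 m/s.
With up positive and y = 0 at the ground: y(t) = 47.9 + (11.16) t − 2.895 t². Setting y = 0 and taking the positive root: t = [11.16 + √(11.16² + 2·5.79·47.9)] / 5.79 = (11.16 + 26.06) / 5.79 = 6.428 s.
Horizontal distance: R = vₓ t = 11.04 × 6.428 = 70.96 m.

70.96 m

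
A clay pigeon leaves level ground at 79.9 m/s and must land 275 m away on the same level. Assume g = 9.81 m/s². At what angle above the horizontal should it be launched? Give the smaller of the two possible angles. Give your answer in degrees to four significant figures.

R = v₀² sin 2θ / g gives sin 2θ = gR/v₀² = 9.81·275/79.9² = 0.4226.
2θ = 25.00° or 180° − 25.00° = 155.0°, so θ = 12.50° or 77.50°.
The smaller angle is 12.50°.

12.50°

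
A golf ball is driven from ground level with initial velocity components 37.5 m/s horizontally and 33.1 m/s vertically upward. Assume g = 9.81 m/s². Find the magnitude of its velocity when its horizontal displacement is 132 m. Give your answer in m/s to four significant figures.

37.53 m/s

x = vₓ t ⇒ t = 132/37.50 = 3.520 s.
Vertical velocity there: v_y = v_y0 − g t = 33.10 − 9.81 × 3.520 = −1.431 m/s.
Speed: √(vₓ² + v_y²) = √(37.50² + 1.431²) = 37.53 m/s.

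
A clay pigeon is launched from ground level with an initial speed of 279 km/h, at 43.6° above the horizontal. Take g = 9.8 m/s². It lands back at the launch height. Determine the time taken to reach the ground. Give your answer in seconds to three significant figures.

10.9 s

Convert: 279 km/h = 279/3.6 = 77.50 m/s.
Resolve: vₓ = 77.50 cos 43.6° = 56.12 m/s and v_y0 = 77.50 sin 43.6° = 53.45 m/s.
Landing at launch height ⇒ T = 2 v_y0 / g = 2 × 53.45 / 9.80 = 10.91 s.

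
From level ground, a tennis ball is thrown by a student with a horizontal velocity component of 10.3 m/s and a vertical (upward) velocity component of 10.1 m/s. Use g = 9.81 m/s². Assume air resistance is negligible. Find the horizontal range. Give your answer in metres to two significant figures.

Flight time T = 2 v_y0 / g = 2.059 s.
Range: R = vₓ T = 10.30 × 2.059 = 21.21 m.

21 m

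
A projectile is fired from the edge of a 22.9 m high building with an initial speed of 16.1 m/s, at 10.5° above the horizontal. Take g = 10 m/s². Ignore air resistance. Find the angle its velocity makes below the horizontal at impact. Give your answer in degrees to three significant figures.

53.8°

Horizontal component vₓ = 16.10 cos 10.5° = 15.83 m/s; vertical v_y0 = 16.10 sin 10.5° = 2.934 m/s.
The projectile lands when y = 22.9 + (2.934) t − ½·10.0·t² = 0. Positive root: t = (2.934 + √(2.934² + 2·10.0·22.9)) / 10.0 = (2.934 + 21.60) / 10.0 = 2.454 s.
At impact: v_y = v_y0 − g t = −21.60 m/s; vₓ = 15.83 m/s.
Angle below horizontal: arctan(|v_y|/vₓ) = arctan(21.60/15.83) = 53.76°.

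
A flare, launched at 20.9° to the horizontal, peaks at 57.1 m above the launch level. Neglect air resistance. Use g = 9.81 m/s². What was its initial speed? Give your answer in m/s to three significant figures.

93.8 m/s

At the peak v_y = 0, so v_y0 = √(2gH) = √(2 × 9.81 × 57.1) = 33.47 m/s.
v_y0 = v₀ sin θ ⇒ v₀ = 33.47 / sin 20.9° = 93.82 m/s.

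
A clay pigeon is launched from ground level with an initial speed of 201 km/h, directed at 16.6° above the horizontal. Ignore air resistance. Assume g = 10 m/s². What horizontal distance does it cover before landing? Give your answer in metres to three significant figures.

171 m

Convert: 201 km/h = 201/3.6 = 55.83 m/s.
vₓ = 55.83 cos 16.6° = 53.51 m/s; v_y0 = 55.83 sin 16.6° = 15.95 m/s.
Flight time T = 2 v_y0 / g = 3.190 s.
Horizontal distance R = vₓ T = 53.51 × 3.190 = 170.7 m.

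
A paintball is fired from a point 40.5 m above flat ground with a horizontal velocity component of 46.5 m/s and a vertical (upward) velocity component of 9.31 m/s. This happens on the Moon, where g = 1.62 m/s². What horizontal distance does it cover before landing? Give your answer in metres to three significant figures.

Vertical motion (up positive, ground at y = 0): 0.8100 t² − (9.310) t − 40.5 = 0, so t = (9.310 + √(9.310² + 2·1.62·40.5)) / 1.62 = (9.310 + 14.76) / 1.62 = 14.86 s.
Horizontal distance: R = vₓ t = 46.50 × 14.86 = 690.9 m.

691 m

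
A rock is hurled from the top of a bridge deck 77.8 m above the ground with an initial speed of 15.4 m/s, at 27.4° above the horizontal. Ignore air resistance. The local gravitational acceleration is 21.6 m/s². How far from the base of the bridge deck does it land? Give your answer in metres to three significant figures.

Resolve: vₓ = 15.40 cos 27.4° = 13.67 m/s and v_y0 = 15.40 sin 27.4° = 7.087 m/s.
Vertical motion (up positive, ground at y = 0): 10.80 t² − (7.087) t − 77.8 = 0, so t = (7.087 + √(7.087² + 2·21.6·77.8)) / 21.6 = (7.087 + 58.41) / 21.6 = 3.032 s.
Horizontal distance: R = vₓ t = 13.67 × 3.032 = 41.46 m.

41.5 m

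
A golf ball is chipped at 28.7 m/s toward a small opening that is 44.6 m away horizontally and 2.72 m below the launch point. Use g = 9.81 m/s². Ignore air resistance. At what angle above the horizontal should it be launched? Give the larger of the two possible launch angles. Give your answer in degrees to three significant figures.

74.3°

Trajectory: y = x tanθ − g x² (1 + tan²θ)/(2v₀²). With x = 44.6, y = −2.72, v₀ = 28.7, g = 9.81:
11.85 tan²θ − 44.6 tanθ + (9.125) = 0.
tanθ = [44.6 ± √(44.6² − 4 × 11.85 × (9.125))] / (2 × 11.85) = (44.6 ± 39.46) / 23.69, giving tanθ = 0.2171 or 3.548.
θ = 12.25° or 74.26°; the larger is 74.26°.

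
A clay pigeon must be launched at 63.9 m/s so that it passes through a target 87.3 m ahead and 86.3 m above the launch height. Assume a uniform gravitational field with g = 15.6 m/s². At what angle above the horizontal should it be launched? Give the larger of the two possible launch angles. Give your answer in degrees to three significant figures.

Trajectory: y = x tanθ − g x² (1 + tan²θ)/(2v₀²). With x = 87.3, y = 86.3, v₀ = 63.9, g = 15.6:
14.56 tan²θ − 87.3 tanθ + (100.9) = 0.
tanθ = [87.3 ± √(87.3² − 4 × 14.56 × (100.9))] / (2 × 14.56) = (87.3 ± 41.81) / 29.12, giving tanθ = 1.562 or 4.434.
θ = 57.38° or 77.29°; the larger is 77.29°.

77.3°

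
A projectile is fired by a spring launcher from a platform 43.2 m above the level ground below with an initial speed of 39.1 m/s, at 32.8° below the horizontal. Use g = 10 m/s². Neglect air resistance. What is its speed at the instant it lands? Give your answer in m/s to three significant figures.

Horizontal component vₓ = 39.10 cos 32.8° = 32.87 m/s; vertical v_y0 = −21.18 m/s (downward).
Vertical motion (up positive, ground at y = 0): 5.000 t² − (−21.18) t − 43.2 = 0, so t = (−21.18 + √(21.18² + 2·10.0·43.2)) / 10.0 = (−21.18 + 36.23) / 10.0 = 1.505 s.
Vertical velocity at impact: v_y = v_y0 − g t = −21.18 − 10.0 × 1.505 = −36.23 m/s.
Speed: |v| = √(vₓ² + v_y²) = √(32.87² + 36.23²) = 48.92 m/s.

48.9 m/s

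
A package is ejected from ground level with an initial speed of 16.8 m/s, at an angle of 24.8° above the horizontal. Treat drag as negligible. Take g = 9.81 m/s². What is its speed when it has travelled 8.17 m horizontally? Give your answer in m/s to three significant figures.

15.4 m/s

Components: vₓ = 16.80 cos 24.8° = 15.25 m/s, v_y0 = 16.80 sin 24.8° = 7.047 m/s.
At x = 8.17 m, t = x/vₓ = 8.17/15.25 = 0.5357 s.
Vertical velocity there: v_y = v_y0 − g t = 7.047 − 9.81 × 0.5357 = 1.791 m/s.
Speed: √(vₓ² + v_y²) = √(15.25² + 1.791²) = 15.36 m/s.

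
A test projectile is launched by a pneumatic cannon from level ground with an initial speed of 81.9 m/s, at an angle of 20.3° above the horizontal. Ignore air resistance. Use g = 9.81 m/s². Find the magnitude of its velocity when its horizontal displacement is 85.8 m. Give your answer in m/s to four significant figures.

Resolve: vₓ = 81.90 cos 20.3° = 76.81 m/s and v_y0 = 81.90 sin 20.3° = 28.41 m/s.
At x = 85.8 m, t = x/vₓ = 85.8/76.81 = 1.117 s.
Vertical velocity there: v_y = v_y0 − g t = 28.41 − 9.81 × 1.117 = 17.46 m/s.
Speed: √(vₓ² + v_y²) = √(76.81² + 17.46²) = 78.77 m/s.

78.77 m/s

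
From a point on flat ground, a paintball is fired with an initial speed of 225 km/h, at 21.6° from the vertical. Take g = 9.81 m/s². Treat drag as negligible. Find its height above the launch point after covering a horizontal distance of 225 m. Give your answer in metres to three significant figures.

99.2 m

Convert: 225 km/h = 225/3.6 = 62.50 m/s.
Horizontal component vₓ = 62.50 sin 21.6° = 23.01 m/s; vertical v_y0 = 62.50 cos 21.6° = 58.11 m/s.
At x = 225 m, t = x/vₓ = 225/23.01 = 9.779 s.
Height: y = v_y0 t − ½ g t² = 58.11 × 9.779 − 4.905 × 9.779² = 568.3 − 469.1 = 99.20 m.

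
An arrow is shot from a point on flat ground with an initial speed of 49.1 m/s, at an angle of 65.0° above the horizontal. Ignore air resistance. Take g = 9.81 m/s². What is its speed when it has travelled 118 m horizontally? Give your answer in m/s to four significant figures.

Horizontal component vₓ = 49.10 cos 65.0° = 20.75 m/s; vertical v_y0 = 49.10 sin 65.0° = 44.50 m/s.
At x = 118 m, t = x/vₓ = 118/20.75 = 5.687 s.
Vertical velocity there: v_y = v_y0 − g t = 44.50 − 9.81 × 5.687 = −11.29 m/s.
Speed: √(vₓ² + v_y²) = √(20.75² + 11.29²) = 23.62 m/s.

23.62 m/s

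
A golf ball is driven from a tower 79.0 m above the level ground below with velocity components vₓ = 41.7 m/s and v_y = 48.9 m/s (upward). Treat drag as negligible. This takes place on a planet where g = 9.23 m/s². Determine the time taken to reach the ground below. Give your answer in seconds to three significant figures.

12.0 s

The projectile lands when y = 79.0 + (48.90) t − ½·9.23·t² = 0. Positive root: t = (48.90 + √(48.90² + 2·9.23·79.0)) / 9.23 = (48.90 + 62.04) / 9.23 = 12.02 s.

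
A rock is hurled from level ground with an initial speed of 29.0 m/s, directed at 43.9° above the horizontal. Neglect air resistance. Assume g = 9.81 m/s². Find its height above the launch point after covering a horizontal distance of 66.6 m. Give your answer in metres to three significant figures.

14.3 m

Resolve: vₓ = 29.00 cos 43.9° = 20.90 m/s and v_y0 = 29.00 sin 43.9° = 20.11 m/s.
Time to reach x = 66.6 m: t = x/vₓ = 66.6/20.90 = 3.187 s.
Height: y = v_y0 t − ½ g t² = 20.11 × 3.187 − 4.905 × 3.187² = 64.09 − 49.83 = 14.26 m.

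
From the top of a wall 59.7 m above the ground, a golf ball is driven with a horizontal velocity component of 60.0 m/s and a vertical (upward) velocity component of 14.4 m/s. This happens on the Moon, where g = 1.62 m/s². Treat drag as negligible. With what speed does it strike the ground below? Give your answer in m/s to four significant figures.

63.25 m/s

Vertical motion (up positive, ground at y = 0): 0.8100 t² − (14.40) t − 59.7 = 0, so t = (14.40 + √(14.40² + 2·1.62·59.7)) / 1.62 = (14.40 + 20.02) / 1.62 = 21.25 s.
Vertical velocity at impact: v_y = v_y0 − g t = 14.40 − 1.62 × 21.25 = −20.02 m/s.
Speed: |v| = √(vₓ² + v_y²) = √(60.00² + 20.02²) = 63.25 m/s.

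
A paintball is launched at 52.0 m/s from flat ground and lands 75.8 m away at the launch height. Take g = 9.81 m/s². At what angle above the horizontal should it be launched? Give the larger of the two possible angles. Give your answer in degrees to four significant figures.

R = v₀² sin 2θ / g gives sin 2θ = gR/v₀² = 9.81·75.8/52.0² = 0.2750.
2θ = 15.96° or 180° − 15.96° = 164.0°, so θ = 7.981° or 82.02°.
The larger angle is 82.02°.

82.02°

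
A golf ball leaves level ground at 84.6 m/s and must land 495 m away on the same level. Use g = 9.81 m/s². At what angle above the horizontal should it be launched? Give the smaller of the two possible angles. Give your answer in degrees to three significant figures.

21.4°

From R = (v₀²/g) sin 2θ: sin 2θ = 9.81 × 495 / 7157.2 = 0.6785.
2θ = 42.72° or 180° − 42.72° = 137.3°, so θ = 21.36° or 68.64°.
The smaller angle is 21.36°.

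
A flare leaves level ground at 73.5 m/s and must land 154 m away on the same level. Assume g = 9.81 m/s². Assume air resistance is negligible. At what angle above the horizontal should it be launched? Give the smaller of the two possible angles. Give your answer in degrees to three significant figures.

R = v₀² sin 2θ / g gives sin 2θ = gR/v₀² = 9.81·154/73.5² = 0.2797.
2θ = 16.24° or 180° − 16.24° = 163.8°, so θ = 8.120° or 81.88°.
The smaller angle is 8.120°.

8.12°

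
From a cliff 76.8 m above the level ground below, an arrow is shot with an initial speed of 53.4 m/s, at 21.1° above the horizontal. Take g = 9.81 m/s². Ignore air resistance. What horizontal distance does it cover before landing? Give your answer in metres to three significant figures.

318 m

Resolve: vₓ = 53.40 cos 21.1° = 49.82 m/s and v_y0 = 53.40 sin 21.1° = 19.22 m/s.
With up positive and y = 0 at the ground: y(t) = 76.8 + (19.22) t − 4.905 t². Setting y = 0 and taking the positive root: t = [19.22 + √(19.22² + 2·9.81·76.8)] / 9.81 = (19.22 + 43.32) / 9.81 = 6.375 s.
Horizontal distance: R = vₓ t = 49.82 × 6.375 = 317.6 m.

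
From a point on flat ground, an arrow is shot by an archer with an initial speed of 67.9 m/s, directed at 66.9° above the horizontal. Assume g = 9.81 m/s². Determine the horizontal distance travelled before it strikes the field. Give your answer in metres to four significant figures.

Resolve: vₓ = 67.90 cos 66.9° = 26.64 m/s and v_y0 = 67.90 sin 66.9° = 62.46 m/s.
Time aloft: T = 2 v_y0 / g = 2 × 62.46 / 9.81 = 12.73 s.
Horizontal distance R = vₓ T = 26.64 × 12.73 = 339.2 m.

339.2 m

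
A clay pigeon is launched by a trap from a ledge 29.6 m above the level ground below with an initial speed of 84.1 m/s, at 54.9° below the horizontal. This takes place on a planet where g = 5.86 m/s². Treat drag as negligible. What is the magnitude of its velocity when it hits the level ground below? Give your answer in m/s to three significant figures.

86.1 m/s

Horizontal component vₓ = 84.10 cos 54.9° = 48.36 m/s; vertical v_y0 = −68.81 m/s (downward).
Vertical motion (up positive, ground at y = 0): 2.930 t² − (−68.81) t − 29.6 = 0, so t = (−68.81 + √(68.81² + 2·5.86·29.6)) / 5.86 = (−68.81 + 71.28) / 5.86 = 0.4226 s.
Vertical velocity at impact: v_y = v_y0 − g t = −68.81 − 5.86 × 0.4226 = −71.28 m/s.
Speed: |v| = √(vₓ² + v_y²) = √(48.36² + 71.28²) = 86.14 m/s.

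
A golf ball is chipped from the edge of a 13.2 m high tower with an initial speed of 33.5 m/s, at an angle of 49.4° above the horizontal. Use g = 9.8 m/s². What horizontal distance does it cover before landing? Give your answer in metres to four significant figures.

123.5 m

vₓ = 33.50 cos 49.4° = 21.80 m/s; v_y0 = 33.50 sin 49.4° = 25.44 m/s.
Vertical motion (up positive, ground at y = 0): 4.900 t² − (25.44) t − 13.2 = 0, so t = (25.44 + √(25.44² + 2·9.80·13.2)) / 9.80 = (25.44 + 30.09) / 9.80 = 5.666 s.
Horizontal distance: R = vₓ t = 21.80 × 5.666 = 123.5 m.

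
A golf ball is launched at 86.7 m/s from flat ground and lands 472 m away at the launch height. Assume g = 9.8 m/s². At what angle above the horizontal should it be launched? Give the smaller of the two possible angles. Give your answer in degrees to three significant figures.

Level-ground range R = v₀² sin(2θ)/g ⇒ sin(2θ) = gR/v₀² = 9.80 × 472 / 86.7² = 0.6154.
2θ = 37.98° or 180° − 37.98° = 142.0°, so θ = 18.99° or 71.01°.
The smaller angle is 18.99°.

19.0°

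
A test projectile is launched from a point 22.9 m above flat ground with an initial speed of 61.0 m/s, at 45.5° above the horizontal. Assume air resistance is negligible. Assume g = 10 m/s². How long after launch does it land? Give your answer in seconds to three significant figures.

9.20 s

Components: vₓ = 61.00 cos 45.5° = 42.76 m/s, v_y0 = 61.00 sin 45.5° = 43.51 m/s.
With up positive and y = 0 at the ground: y(t) = 22.9 + (43.51) t − 5.000 t². Setting y = 0 and taking the positive root: t = [43.51 + √(43.51² + 2·10.0·22.9)] / 10.0 = (43.51 + 48.49) / 10.0 = 9.200 s.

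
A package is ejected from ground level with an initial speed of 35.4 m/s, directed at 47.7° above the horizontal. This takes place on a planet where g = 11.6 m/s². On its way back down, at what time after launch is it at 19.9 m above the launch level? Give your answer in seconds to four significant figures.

3.547 s

vₓ = 35.40 cos 47.7° = 23.82 m/s; v_y0 = 35.40 sin 47.7° = 26.18 m/s.
Require v_y0 t − ½ g t² = 19.9, i.e. 5.800 t² − 26.18 t + 19.9 = 0.
t = [26.18 ± √(26.18² − 2·11.6·19.9)] / 11.6 = (26.18 ± 14.96) / 11.6, so t = 0.9673 s or t = 3.547 s.
The descending-branch root is 3.547 s.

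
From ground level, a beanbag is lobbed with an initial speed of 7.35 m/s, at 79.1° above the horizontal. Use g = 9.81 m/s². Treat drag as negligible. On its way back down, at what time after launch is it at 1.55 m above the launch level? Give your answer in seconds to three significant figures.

Resolve: vₓ = 7.350 cos 79.1° = 1.390 m/s and v_y0 = 7.350 sin 79.1° = 7.217 m/s.
Height y(t) = 7.217 t − 4.905 t² = 1.55 gives 4.905 t² − 7.217 t + 1.55 = 0.
Quadratic formula: t = (7.217 ± √21.680) / 9.81 = (7.217 ± 4.656) / 9.81 → t = 0.2611 s or 1.210 s.
The descending-branch root is 1.210 s.

1.21 s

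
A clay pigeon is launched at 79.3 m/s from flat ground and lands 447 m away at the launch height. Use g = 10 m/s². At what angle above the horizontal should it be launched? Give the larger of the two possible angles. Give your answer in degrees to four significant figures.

Level-ground range R = v₀² sin(2θ)/g ⇒ sin(2θ) = gR/v₀² = 10.0 × 447 / 79.3² = 0.7108.
2θ = 45.30° or 180° − 45.30° = 134.7°, so θ = 22.65° or 67.35°.
The larger angle is 67.35°.

67.35°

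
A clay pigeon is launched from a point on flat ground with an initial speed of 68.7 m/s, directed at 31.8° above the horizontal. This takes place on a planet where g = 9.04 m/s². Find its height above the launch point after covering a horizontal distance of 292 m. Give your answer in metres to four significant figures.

Resolve: vₓ = 68.70 cos 31.8° = 58.39 m/s and v_y0 = 68.70 sin 31.8° = 36.20 m/s.
x = vₓ t ⇒ t = 292/58.39 = 5.001 s.
Height: y = v_y0 t − ½ g t² = 36.20 × 5.001 − 4.520 × 5.001² = 181.0 − 113.0 = 68.00 m.

68.00 m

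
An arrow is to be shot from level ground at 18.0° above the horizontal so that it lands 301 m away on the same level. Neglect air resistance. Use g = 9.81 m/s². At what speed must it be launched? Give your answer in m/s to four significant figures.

On level ground R = v₀² sin 2θ / g ⇒ v₀ = √(gR / sin 2θ).
v₀ = √(9.81 × 301 / sin 36.00°) = √(2953 / 0.5878) = √5023.6 = 70.88 m/s.

70.88 m/s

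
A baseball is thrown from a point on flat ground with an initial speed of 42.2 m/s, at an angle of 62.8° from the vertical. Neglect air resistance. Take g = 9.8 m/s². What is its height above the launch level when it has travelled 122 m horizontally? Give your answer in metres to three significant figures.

Components: vₓ = 42.20 sin 62.8° = 37.53 m/s, v_y0 = 42.20 cos 62.8° = 19.29 m/s.
x = vₓ t ⇒ t = 122/37.53 = 3.250 s.
Height: y = v_y0 t − ½ g t² = 19.29 × 3.250 − 4.900 × 3.250² = 62.70 − 51.77 = 10.93 m.

10.9 m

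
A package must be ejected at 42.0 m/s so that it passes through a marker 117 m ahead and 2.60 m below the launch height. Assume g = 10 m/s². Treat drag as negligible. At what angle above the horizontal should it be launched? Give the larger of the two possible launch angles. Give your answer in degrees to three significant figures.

69.4°

Trajectory: y = x tanθ − g x² (1 + tan²θ)/(2v₀²). With x = 117, y = −2.60, v₀ = 42.0, g = 10.0:
38.80 tan²θ − 117 tanθ + (36.20) = 0.
tanθ = [117 ± √(117² − 4 × 38.80 × (36.20))] / (2 × 38.80) = (117 ± 89.84) / 77.60, giving tanθ = 0.3500 or 2.665.
θ = 19.29° or 69.43°; the larger is 69.43°.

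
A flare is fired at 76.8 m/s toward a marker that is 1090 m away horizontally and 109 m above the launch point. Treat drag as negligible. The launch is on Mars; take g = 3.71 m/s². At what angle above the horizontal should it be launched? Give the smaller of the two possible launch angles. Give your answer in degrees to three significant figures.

28.6°

Trajectory: y = x tanθ − g x² (1 + tan²θ)/(2v₀²). With x = 1090, y = 109, v₀ = 76.8, g = 3.71:
373.7 tan²θ − 1090 tanθ + (482.7) = 0.
tanθ = [1090 ± √(1090² − 4 × 373.7 × (482.7))] / (2 × 373.7) = (1090 ± 683.2) / 747.3, giving tanθ = 0.5444 or 2.373.
θ = 28.56° or 67.15°; the smaller is 28.56°.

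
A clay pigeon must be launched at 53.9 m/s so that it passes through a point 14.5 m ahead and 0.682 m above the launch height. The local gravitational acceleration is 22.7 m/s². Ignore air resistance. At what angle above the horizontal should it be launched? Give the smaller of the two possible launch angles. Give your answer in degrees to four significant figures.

Trajectory: y = x tanθ − g x² (1 + tan²θ)/(2v₀²). With x = 14.5, y = 0.682, v₀ = 53.9, g = 22.7:
0.8214 tan²θ − 14.5 tanθ + (1.503) = 0.
tanθ = [14.5 ± √(14.5² − 4 × 0.8214 × (1.503))] / (2 × 0.8214) = (14.5 ± 14.33) / 1.643, giving tanθ = 0.1043 or 17.55.
θ = 5.954° or 86.74°; the smaller is 5.954°.

5.954°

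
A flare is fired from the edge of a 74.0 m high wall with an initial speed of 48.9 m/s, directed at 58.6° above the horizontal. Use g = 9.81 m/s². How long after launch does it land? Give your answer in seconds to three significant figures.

10.0 s

Resolve: vₓ = 48.90 cos 58.6° = 25.48 m/s and v_y0 = 48.90 sin 58.6° = 41.74 m/s.
The projectile lands when y = 74.0 + (41.74) t − ½·9.81·t² = 0. Positive root: t = (41.74 + √(41.74² + 2·9.81·74.0)) / 9.81 = (41.74 + 56.52) / 9.81 = 10.02 s.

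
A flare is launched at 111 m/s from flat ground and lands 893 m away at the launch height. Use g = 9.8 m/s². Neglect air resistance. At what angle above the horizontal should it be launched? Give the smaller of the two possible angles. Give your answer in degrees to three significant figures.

22.6°

From R = (v₀²/g) sin 2θ: sin 2θ = 9.80 × 893 / 12321 = 0.7103.
2θ = 45.26° or 180° − 45.26° = 134.7°, so θ = 22.63° or 67.37°.
The smaller angle is 22.63°.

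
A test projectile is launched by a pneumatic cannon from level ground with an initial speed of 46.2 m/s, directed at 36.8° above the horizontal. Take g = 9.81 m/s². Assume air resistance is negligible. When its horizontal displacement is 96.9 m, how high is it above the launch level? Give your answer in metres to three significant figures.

38.8 m

Components: vₓ = 46.20 cos 36.8° = 36.99 m/s, v_y0 = 46.20 sin 36.8° = 27.67 m/s.
x = vₓ t ⇒ t = 96.9/36.99 = 2.619 s.
Height: y = v_y0 t − ½ g t² = 27.67 × 2.619 − 4.905 × 2.619² = 72.49 − 33.65 = 38.84 m.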